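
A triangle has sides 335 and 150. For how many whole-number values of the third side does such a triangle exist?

299

The third side lies in the open interval (185, 485).
Integers from 186 to 484 inclusive: 484 − 186 + 1 = 299.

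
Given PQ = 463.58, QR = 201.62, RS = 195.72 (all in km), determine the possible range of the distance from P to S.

66.24 ≤ PS ≤ 860.92 km

The maximum is all hops collinear in one direction: 463.58 + 201.62 + 195.72 = 860.92.
The longest hop is 463.58; the others sum to 397.34. Folding the others back against it leaves at least 463.58 − 397.34 = 66.24.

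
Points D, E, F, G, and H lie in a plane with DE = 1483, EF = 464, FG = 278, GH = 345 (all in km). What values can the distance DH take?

396 ≤ DH ≤ 2570 km

The maximum is all hops collinear in one direction: 1483 + 464 + 278 + 345 = 2570.
The longest hop is 1483; the others sum to 1087. Folding the others back against it leaves at least 1483 − 1087 = 396.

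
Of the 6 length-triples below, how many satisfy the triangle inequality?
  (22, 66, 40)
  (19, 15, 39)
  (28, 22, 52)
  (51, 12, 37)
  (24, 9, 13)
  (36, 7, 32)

(22,40,66): 22+40 ≤ 66 → not valid
(15,19,39): 15+19 ≤ 39 → not valid
(22,28,52): 22+28 ≤ 52 → not valid
(12,37,51): 12+37 ≤ 51 → not valid
(9,13,24): 9+13 ≤ 24 → not valid
(7,32,36): 7+32 > 36 → valid
1 of the 6 triples forms a triangle.

1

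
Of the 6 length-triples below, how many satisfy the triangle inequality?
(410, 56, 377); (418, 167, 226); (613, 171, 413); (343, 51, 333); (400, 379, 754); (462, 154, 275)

(56,377,410): 56+377 > 410 → valid
(167,226,418): 167+226 ≤ 418 → not valid
(171,413,613): 171+413 ≤ 613 → not valid
(51,333,343): 51+333 > 343 → valid
(379,400,754): 379+400 > 754 → valid
(154,275,462): 154+275 ≤ 462 → not valid
3 of the 6 triples form a triangle.

3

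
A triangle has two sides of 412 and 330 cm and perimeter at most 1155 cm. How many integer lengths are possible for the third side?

331

Triangle inequality: 82 < x < 742. Perimeter ≤ 1155 gives x ≤ 1155 − 412 − 330 = 413.
So 82 < x ≤ 413; integers 83 through 413: 331 values.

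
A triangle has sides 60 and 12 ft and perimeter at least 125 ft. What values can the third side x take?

53 ≤ x < 72 ft

Triangle inequality alone gives 48 < x < 72.
The perimeter condition gives x ≥ 125 − 60 − 12 = 53.
Intersecting the two: 53 ≤ x < 72.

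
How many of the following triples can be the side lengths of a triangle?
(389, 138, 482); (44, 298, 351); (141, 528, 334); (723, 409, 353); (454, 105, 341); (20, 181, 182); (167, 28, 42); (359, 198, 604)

3

(138,389,482): 138+389 > 482 → valid
(44,298,351): 44+298 ≤ 351 → not valid
(141,334,528): 141+334 ≤ 528 → not valid
(353,409,723): 353+409 > 723 → valid
(105,341,454): 105+341 ≤ 454 → not valid
(20,181,182): 20+181 > 182 → valid
(28,42,167): 28+42 ≤ 167 → not valid
(198,359,604): 198+359 ≤ 604 → not valid
3 of the 8 triples form a triangle.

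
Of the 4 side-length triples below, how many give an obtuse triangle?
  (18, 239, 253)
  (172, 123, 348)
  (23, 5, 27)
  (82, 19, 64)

3

(18,239,253): 18²+239² = 57445 < 64009 = 253² → obtuse
(172,123,348): 123+172 ≤ 348, not a triangle
(23,5,27): 5²+23² = 554 < 729 = 27² → obtuse
(82,19,64): 19²+64² = 4457 < 6724 = 82² → obtuse
3 of the 4 are obtuse.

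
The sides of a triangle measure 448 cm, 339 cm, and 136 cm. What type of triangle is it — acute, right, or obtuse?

Compare the square of the longest side to the sum of squares of the other two: 136² + 339² = 133417 < 200704 = 448².

obtuse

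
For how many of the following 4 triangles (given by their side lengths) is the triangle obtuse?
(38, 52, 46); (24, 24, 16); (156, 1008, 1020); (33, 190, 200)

1

(38,52,46): 38²+46² = 3560 > 2704 = 52² → acute
(24,24,16): 16²+24² = 832 > 576 = 24² → acute
(156,1008,1020): 156²+1008² = 1040400 = 1020² → right
(33,190,200): 33²+190² = 37189 < 40000 = 200² → obtuse
1 of the 4 is obtuse.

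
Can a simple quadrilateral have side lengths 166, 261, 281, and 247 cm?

Yes

A quadrilateral exists iff every side is shorter than the sum of the others — equivalently, the longest side is less than the sum of the rest.
Longest side 281 < 674 (sum of the remaining 3), so yes.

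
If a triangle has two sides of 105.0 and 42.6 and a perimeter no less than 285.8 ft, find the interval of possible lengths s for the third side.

Triangle inequality alone gives 62.4 < s < 147.6.
The perimeter condition gives s ≥ 285.8 − 105.0 − 42.6 = 138.2.
Intersecting the two: 138.2 ≤ s < 147.6.

138.2 ≤ s < 147.6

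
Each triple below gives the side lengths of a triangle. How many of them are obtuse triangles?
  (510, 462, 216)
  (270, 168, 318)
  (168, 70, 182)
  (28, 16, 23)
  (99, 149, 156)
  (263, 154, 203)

(510,462,216): 216²+462² = 260100 = 510² → right
(270,168,318): 168²+270² = 101124 = 318² → right
(168,70,182): 70²+168² = 33124 = 182² → right
(28,16,23): 16²+23² = 785 > 784 = 28² → acute
(99,149,156): 99²+149² = 32002 > 24336 = 156² → acute
(263,154,203): 154²+203² = 64925 < 69169 = 263² → obtuse
1 of the 6 is obtuse.

1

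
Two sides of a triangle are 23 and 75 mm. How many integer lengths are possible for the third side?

45

The third side lies in the open interval (52, 98).
Integers from 53 to 97 inclusive: 97 − 53 + 1 = 45.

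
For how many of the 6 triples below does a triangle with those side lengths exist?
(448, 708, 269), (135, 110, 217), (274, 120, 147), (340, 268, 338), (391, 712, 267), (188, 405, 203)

3

(269,448,708): 269+448 > 708 → valid
(110,135,217): 110+135 > 217 → valid
(120,147,274): 120+147 ≤ 274 → not valid
(268,338,340): 268+338 > 340 → valid
(267,391,712): 267+391 ≤ 712 → not valid
(188,203,405): 188+203 ≤ 405 → not valid
3 of the 6 triples form a triangle.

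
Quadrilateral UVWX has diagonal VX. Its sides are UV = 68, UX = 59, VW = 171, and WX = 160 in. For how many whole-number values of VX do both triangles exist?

From triangle UVX: 9 < VX < 127.
From triangle WVX: 11 < VX < 331.
Intersection: 11 < VX < 127, so integers 12 through 126: 115 values.

115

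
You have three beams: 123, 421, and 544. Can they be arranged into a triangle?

No

The two shorter sides sum to 544, exactly equal to the longest side 544.
That gives only a degenerate (flat) triangle — the inequality must be strict.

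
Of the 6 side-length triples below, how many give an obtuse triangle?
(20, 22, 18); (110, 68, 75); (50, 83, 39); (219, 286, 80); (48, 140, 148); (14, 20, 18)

(20,22,18): 18²+20² = 724 > 484 = 22² → acute
(110,68,75): 68²+75² = 10249 < 12100 = 110² → obtuse
(50,83,39): 39²+50² = 4021 < 6889 = 83² → obtuse
(219,286,80): 80²+219² = 54361 < 81796 = 286² → obtuse
(48,140,148): 48²+140² = 21904 = 148² → right
(14,20,18): 14²+18² = 520 > 400 = 20² → acute
3 of the 6 are obtuse.

3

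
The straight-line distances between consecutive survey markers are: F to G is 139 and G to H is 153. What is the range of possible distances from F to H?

By the triangle inequality, |139 − 153| ≤ FH ≤ 139 + 153.

14 ≤ FH ≤ 292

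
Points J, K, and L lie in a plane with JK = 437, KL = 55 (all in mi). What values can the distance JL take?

By the triangle inequality, |437 − 55| ≤ JL ≤ 437 + 55.

382 ≤ JL ≤ 492 mi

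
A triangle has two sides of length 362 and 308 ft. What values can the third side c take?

54 < c < 670

By the triangle inequality, c must be less than 362 + 308 = 670 and greater than |362 − 308| = 54.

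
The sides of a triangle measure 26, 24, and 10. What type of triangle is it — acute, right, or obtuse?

right

Compare the square of the longest side to the sum of squares of the other two: 10² + 24² = 676 = 26².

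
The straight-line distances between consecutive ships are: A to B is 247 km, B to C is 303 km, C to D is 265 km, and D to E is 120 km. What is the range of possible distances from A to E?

0 ≤ AE ≤ 935 km

The maximum is all hops collinear in one direction: 247 + 303 + 265 + 120 = 935.
The longest hop is 303; the others sum to 632. Since 303 ≤ 632, the path can fold back on itself completely, so the minimum distance is 0.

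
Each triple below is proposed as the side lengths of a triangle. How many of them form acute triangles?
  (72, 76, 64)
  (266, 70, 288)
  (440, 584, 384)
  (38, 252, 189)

(72,76,64): 64²+72² = 9280 > 5776 = 76² → acute
(266,70,288): 70²+266² = 75656 < 82944 = 288² → obtuse
(440,584,384): 384²+440² = 341056 = 584² → right
(38,252,189): 38+189 ≤ 252, not a triangle
1 of the 4 is acute.

1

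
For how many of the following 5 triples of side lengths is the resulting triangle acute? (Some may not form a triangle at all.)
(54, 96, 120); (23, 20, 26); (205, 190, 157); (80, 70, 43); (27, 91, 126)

3

(54,96,120): 54²+96² = 12132 < 14400 = 120² → obtuse
(23,20,26): 20²+23² = 929 > 676 = 26² → acute
(205,190,157): 157²+190² = 60749 > 42025 = 205² → acute
(80,70,43): 43²+70² = 6749 > 6400 = 80² → acute
(27,91,126): 27+91 ≤ 126, not a triangle
3 of the 5 are acute.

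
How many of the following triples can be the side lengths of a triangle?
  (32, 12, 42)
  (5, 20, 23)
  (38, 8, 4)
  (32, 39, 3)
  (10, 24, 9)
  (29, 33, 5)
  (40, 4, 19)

3

(12,32,42): 12+32 > 42 → valid
(5,20,23): 5+20 > 23 → valid
(4,8,38): 4+8 ≤ 38 → not valid
(3,32,39): 3+32 ≤ 39 → not valid
(9,10,24): 9+10 ≤ 24 → not valid
(5,29,33): 5+29 > 33 → valid
(4,19,40): 4+19 ≤ 40 → not valid
3 of the 7 triples form a triangle.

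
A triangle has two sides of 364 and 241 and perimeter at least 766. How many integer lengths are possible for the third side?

Triangle inequality: 123 < x < 605. Perimeter ≥ 766 gives x ≥ 766 − 364 − 241 = 161.
So 161 ≤ x < 605; integers 161 through 604: 444 values.

444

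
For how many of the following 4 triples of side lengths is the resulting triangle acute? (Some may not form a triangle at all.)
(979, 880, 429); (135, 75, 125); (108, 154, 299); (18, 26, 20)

(979,880,429): 429²+880² = 958441 = 979² → right
(135,75,125): 75²+125² = 21250 > 18225 = 135² → acute
(108,154,299): 108+154 ≤ 299, not a triangle
(18,26,20): 18²+20² = 724 > 676 = 26² → acute
2 of the 4 are acute.

2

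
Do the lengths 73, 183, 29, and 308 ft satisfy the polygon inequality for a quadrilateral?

For a quadrilateral, each side must be shorter than the sum of the others.
Here the longest side is 308, but the remaining 3 sides sum to only 285.

No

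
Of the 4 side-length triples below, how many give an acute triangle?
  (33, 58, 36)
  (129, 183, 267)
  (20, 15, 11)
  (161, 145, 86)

(33,58,36): 33²+36² = 2385 < 3364 = 58² → obtuse
(129,183,267): 129²+183² = 50130 < 71289 = 267² → obtuse
(20,15,11): 11²+15² = 346 < 400 = 20² → obtuse
(161,145,86): 86²+145² = 28421 > 25921 = 161² → acute
1 of the 4 is acute.

1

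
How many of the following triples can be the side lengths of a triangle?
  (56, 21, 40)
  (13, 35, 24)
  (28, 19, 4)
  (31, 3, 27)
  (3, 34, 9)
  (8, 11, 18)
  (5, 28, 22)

3

(21,40,56): 21+40 > 56 → valid
(13,24,35): 13+24 > 35 → valid
(4,19,28): 4+19 ≤ 28 → not valid
(3,27,31): 3+27 ≤ 31 → not valid
(3,9,34): 3+9 ≤ 34 → not valid
(8,11,18): 8+11 > 18 → valid
(5,22,28): 5+22 ≤ 28 → not valid
3 of the 7 triples form a triangle.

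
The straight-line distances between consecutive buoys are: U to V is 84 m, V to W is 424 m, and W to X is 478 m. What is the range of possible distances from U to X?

The maximum is all hops collinear in one direction: 84 + 424 + 478 = 986.
The longest hop is 478; the others sum to 508. Since 478 ≤ 508, the path can fold back on itself completely, so the minimum distance is 0.

0 ≤ UX ≤ 986 m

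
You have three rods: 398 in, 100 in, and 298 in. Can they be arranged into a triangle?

The two shorter sides sum to 398, exactly equal to the longest side 398.
That gives only a degenerate (flat) triangle — the inequality must be strict.

No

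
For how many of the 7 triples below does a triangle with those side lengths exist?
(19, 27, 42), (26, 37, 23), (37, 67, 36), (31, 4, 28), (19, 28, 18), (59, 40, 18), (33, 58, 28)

(19,27,42): 19+27 > 42 → valid
(23,26,37): 23+26 > 37 → valid
(36,37,67): 36+37 > 67 → valid
(4,28,31): 4+28 > 31 → valid
(18,19,28): 18+19 > 28 → valid
(18,40,59): 18+40 ≤ 59 → not valid
(28,33,58): 28+33 > 58 → valid
6 of the 7 triples form a triangle.

6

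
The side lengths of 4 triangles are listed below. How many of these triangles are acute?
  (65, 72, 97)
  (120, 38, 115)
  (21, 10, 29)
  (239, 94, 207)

(65,72,97): 65²+72² = 9409 = 97² → right
(120,38,115): 38²+115² = 14669 > 14400 = 120² → acute
(21,10,29): 10²+21² = 541 < 841 = 29² → obtuse
(239,94,207): 94²+207² = 51685 < 57121 = 239² → obtuse
1 of the 4 is acute.

1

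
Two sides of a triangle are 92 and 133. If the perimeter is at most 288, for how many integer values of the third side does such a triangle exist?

Triangle inequality: 41 < x < 225. Perimeter ≤ 288 gives x ≤ 288 − 92 − 133 = 63.
So 41 < x ≤ 63; integers 42 through 63: 22 values.

22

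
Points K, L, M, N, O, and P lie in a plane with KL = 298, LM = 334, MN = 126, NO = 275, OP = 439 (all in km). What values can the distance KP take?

The maximum is all hops collinear in one direction: 298 + 334 + 126 + 275 + 439 = 1472.
The longest hop is 439; the others sum to 1033. Since 439 ≤ 1033, the path can fold back on itself completely, so the minimum distance is 0.

0 ≤ KP ≤ 1472 km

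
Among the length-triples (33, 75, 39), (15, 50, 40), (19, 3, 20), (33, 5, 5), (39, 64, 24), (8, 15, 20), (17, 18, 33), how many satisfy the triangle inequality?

4

(33,39,75): 33+39 ≤ 75 → not valid
(15,40,50): 15+40 > 50 → valid
(3,19,20): 3+19 > 20 → valid
(5,5,33): 5+5 ≤ 33 → not valid
(24,39,64): 24+39 ≤ 64 → not valid
(8,15,20): 8+15 > 20 → valid
(17,18,33): 17+18 > 33 → valid
4 of the 7 triples form a triangle.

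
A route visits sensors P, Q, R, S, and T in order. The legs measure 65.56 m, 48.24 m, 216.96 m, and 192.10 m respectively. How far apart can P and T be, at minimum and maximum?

0 ≤ PT ≤ 522.86 m

The maximum is all hops collinear in one direction: 65.56 + 48.24 + 216.96 + 192.10 = 522.86.
The longest hop is 216.96; the others sum to 305.90. Since 216.96 ≤ 305.90, the path can fold back on itself completely, so the minimum distance is 0.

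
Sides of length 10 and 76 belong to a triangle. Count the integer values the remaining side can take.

19

The third side lies in the open interval (66, 86).
Integers from 67 to 85 inclusive: 85 − 67 + 1 = 19.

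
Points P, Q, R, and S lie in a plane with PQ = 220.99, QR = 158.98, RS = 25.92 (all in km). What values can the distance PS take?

The maximum is all hops collinear in one direction: 220.99 + 158.98 + 25.92 = 405.89.
The longest hop is 220.99; the others sum to 184.90. Folding the others back against it leaves at least 220.99 − 184.90 = 36.09.

36.09 ≤ PS ≤ 405.89 km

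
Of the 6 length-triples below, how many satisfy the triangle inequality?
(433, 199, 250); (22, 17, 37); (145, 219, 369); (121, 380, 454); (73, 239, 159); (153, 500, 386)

(199,250,433): 199+250 > 433 → valid
(17,22,37): 17+22 > 37 → valid
(145,219,369): 145+219 ≤ 369 → not valid
(121,380,454): 121+380 > 454 → valid
(73,159,239): 73+159 ≤ 239 → not valid
(153,386,500): 153+386 > 500 → valid
4 of the 6 triples form a triangle.

4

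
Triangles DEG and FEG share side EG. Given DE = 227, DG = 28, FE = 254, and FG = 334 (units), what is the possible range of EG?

199 < EG < 255

From triangle DEG: |227 − 28| < EG < 227 + 28, i.e. 199 < EG < 255.
From triangle FEG: 80 < EG < 588.
Both must hold, so EG lies in the intersection.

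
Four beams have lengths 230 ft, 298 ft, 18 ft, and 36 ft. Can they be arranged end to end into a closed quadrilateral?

No

For a quadrilateral, each side must be shorter than the sum of the others.
Here the longest side is 298, but the remaining 3 sides sum to only 284.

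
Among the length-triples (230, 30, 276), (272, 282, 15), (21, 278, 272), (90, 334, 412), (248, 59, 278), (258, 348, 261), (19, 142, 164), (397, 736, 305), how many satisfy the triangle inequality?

(30,230,276): 30+230 ≤ 276 → not valid
(15,272,282): 15+272 > 282 → valid
(21,272,278): 21+272 > 278 → valid
(90,334,412): 90+334 > 412 → valid
(59,248,278): 59+248 > 278 → valid
(258,261,348): 258+261 > 348 → valid
(19,142,164): 19+142 ≤ 164 → not valid
(305,397,736): 305+397 ≤ 736 → not valid
5 of the 8 triples form a triangle.

5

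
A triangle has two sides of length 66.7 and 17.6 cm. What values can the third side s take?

49.1 < s < 84.3 (cm)

By the triangle inequality, s must be less than 66.7 + 17.6 = 84.3 and greater than |66.7 − 17.6| = 49.1.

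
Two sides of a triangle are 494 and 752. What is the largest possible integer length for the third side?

The third side must be strictly less than 494 + 752 = 1246.
The largest integer below 1246 is 1245.

1245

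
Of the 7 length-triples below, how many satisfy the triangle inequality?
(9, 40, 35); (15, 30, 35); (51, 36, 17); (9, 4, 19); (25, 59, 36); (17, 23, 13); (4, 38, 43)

5

(9,35,40): 9+35 > 40 → valid
(15,30,35): 15+30 > 35 → valid
(17,36,51): 17+36 > 51 → valid
(4,9,19): 4+9 ≤ 19 → not valid
(25,36,59): 25+36 > 59 → valid
(13,17,23): 13+17 > 23 → valid
(4,38,43): 4+38 ≤ 43 → not valid
5 of the 7 triples form a triangle.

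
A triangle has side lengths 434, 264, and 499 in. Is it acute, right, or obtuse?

acute

Compare the square of the longest side to the sum of squares of the other two: 264² + 434² = 258052 > 249001 = 499².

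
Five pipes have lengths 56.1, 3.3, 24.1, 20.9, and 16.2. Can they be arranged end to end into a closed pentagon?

Yes

A pentagon exists iff every side is shorter than the sum of the others — equivalently, the longest side is less than the sum of the rest.
Longest side 56.1 < 64.5 (sum of the remaining 4), so yes.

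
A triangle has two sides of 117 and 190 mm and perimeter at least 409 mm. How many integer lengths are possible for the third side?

205

Triangle inequality: 73 < x < 307. Perimeter ≥ 409 gives x ≥ 409 − 117 − 190 = 102.
So 102 ≤ x < 307; integers 102 through 306: 205 values.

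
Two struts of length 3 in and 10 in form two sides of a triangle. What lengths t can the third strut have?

By the triangle inequality, t must be less than 3 + 10 = 13 and greater than |3 − 10| = 7.

7 < t < 13 (in)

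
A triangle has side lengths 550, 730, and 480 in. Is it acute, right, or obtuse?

right

Compare the square of the longest side to the sum of squares of the other two: 480² + 550² = 532900 = 730².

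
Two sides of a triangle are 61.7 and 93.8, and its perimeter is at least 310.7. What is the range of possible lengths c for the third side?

Triangle inequality alone gives 32.1 < c < 155.5.
The perimeter condition gives c ≥ 310.7 − 61.7 − 93.8 = 155.2.
Intersecting the two: 155.2 ≤ c < 155.5.

155.2 ≤ c < 155.5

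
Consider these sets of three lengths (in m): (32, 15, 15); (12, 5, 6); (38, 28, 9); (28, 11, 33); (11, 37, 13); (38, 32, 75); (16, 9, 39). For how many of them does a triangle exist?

1

(15,15,32): 15+15 ≤ 32 → not valid
(5,6,12): 5+6 ≤ 12 → not valid
(9,28,38): 9+28 ≤ 38 → not valid
(11,28,33): 11+28 > 33 → valid
(11,13,37): 11+13 ≤ 37 → not valid
(32,38,75): 32+38 ≤ 75 → not valid
(9,16,39): 9+16 ≤ 39 → not valid
1 of the 7 triples forms a triangle.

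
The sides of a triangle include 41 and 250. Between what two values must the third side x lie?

By the triangle inequality, x must be less than 41 + 250 = 291 and greater than |41 − 250| = 209.

209 < x < 291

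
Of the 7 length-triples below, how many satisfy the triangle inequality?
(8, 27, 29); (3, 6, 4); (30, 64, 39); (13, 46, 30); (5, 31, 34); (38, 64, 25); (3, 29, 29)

(8,27,29): 8+27 > 29 → valid
(3,4,6): 3+4 > 6 → valid
(30,39,64): 30+39 > 64 → valid
(13,30,46): 13+30 ≤ 46 → not valid
(5,31,34): 5+31 > 34 → valid
(25,38,64): 25+38 ≤ 64 → not valid
(3,29,29): 3+29 > 29 → valid
5 of the 7 triples form a triangle.

5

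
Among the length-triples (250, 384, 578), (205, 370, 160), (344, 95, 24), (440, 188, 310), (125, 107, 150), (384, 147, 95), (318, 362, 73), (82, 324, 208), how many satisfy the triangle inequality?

(250,384,578): 250+384 > 578 → valid
(160,205,370): 160+205 ≤ 370 → not valid
(24,95,344): 24+95 ≤ 344 → not valid
(188,310,440): 188+310 > 440 → valid
(107,125,150): 107+125 > 150 → valid
(95,147,384): 95+147 ≤ 384 → not valid
(73,318,362): 73+318 > 362 → valid
(82,208,324): 82+208 ≤ 324 → not valid
4 of the 8 triples form a triangle.

4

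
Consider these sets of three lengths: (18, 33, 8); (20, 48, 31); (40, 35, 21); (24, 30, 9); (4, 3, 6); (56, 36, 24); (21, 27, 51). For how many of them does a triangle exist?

5

(8,18,33): 8+18 ≤ 33 → not valid
(20,31,48): 20+31 > 48 → valid
(21,35,40): 21+35 > 40 → valid
(9,24,30): 9+24 > 30 → valid
(3,4,6): 3+4 > 6 → valid
(24,36,56): 24+36 > 56 → valid
(21,27,51): 21+27 ≤ 51 → not valid
5 of the 7 triples form a triangle.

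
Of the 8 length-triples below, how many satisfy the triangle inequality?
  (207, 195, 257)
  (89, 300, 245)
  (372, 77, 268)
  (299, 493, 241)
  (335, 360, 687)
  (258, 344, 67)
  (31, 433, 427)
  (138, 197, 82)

(195,207,257): 195+207 > 257 → valid
(89,245,300): 89+245 > 300 → valid
(77,268,372): 77+268 ≤ 372 → not valid
(241,299,493): 241+299 > 493 → valid
(335,360,687): 335+360 > 687 → valid
(67,258,344): 67+258 ≤ 344 → not valid
(31,427,433): 31+427 > 433 → valid
(82,138,197): 82+138 > 197 → valid
6 of the 8 triples form a triangle.

6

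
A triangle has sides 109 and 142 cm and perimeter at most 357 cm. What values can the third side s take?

Triangle inequality alone gives 33 < s < 251.
The perimeter condition gives s ≤ 357 − 109 − 142 = 106.
Intersecting the two: 33 < s ≤ 106.

33 < s ≤ 106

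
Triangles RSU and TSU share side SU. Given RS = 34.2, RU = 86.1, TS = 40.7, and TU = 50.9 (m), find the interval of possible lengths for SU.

51.9 < SU < 91.6

From triangle RSU: |34.2 − 86.1| < SU < 34.2 + 86.1, i.e. 51.9 < SU < 120.3.
From triangle TSU: 10.2 < SU < 91.6.
Both must hold, so SU lies in the intersection.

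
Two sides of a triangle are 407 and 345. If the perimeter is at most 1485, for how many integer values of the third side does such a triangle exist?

Triangle inequality: 62 < x < 752. Perimeter ≤ 1485 gives x ≤ 1485 − 407 − 345 = 733.
So 62 < x ≤ 733; integers 63 through 733: 671 values.

671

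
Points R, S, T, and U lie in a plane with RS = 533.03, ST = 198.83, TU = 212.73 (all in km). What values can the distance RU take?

121.47 ≤ RU ≤ 944.59 km

The maximum is all hops collinear in one direction: 533.03 + 198.83 + 212.73 = 944.59.
The longest hop is 533.03; the others sum to 411.56. Folding the others back against it leaves at least 533.03 − 411.56 = 121.47.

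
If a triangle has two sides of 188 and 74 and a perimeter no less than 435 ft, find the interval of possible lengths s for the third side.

173 ≤ s < 262 ft

Triangle inequality alone gives 114 < s < 262.
The perimeter condition gives s ≥ 435 − 188 − 74 = 173.
Intersecting the two: 173 ≤ s < 262.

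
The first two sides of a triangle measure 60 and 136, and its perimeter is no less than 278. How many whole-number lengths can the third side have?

Triangle inequality: 76 < x < 196. Perimeter ≥ 278 gives x ≥ 278 − 60 − 136 = 82.
So 82 ≤ x < 196; integers 82 through 195: 114 values.

114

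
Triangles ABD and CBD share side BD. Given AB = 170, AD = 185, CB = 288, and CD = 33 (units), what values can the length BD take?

255 < BD < 321

From triangle ABD: |170 − 185| < BD < 170 + 185, i.e. 15 < BD < 355.
From triangle CBD: 255 < BD < 321.
Both must hold, so BD lies in the intersection.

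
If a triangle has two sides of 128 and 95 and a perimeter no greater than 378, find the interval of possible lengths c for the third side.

33 < c ≤ 155

Triangle inequality alone gives 33 < c < 223.
The perimeter condition gives c ≤ 378 − 128 − 95 = 155.
Intersecting the two: 33 < c ≤ 155.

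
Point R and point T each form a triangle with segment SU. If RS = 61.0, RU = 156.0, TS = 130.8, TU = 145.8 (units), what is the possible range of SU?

95.0 < SU < 217.0

From triangle RSU: |61.0 − 156.0| < SU < 61.0 + 156.0, i.e. 95.0 < SU < 217.0.
From triangle TSU: 15.0 < SU < 276.6.
Both must hold, so SU lies in the intersection.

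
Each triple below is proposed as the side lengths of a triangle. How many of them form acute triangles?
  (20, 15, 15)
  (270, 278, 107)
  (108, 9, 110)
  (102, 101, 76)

(20,15,15): 15²+15² = 450 > 400 = 20² → acute
(270,278,107): 107²+270² = 84349 > 77284 = 278² → acute
(108,9,110): 9²+108² = 11745 < 12100 = 110² → obtuse
(102,101,76): 76²+101² = 15977 > 10404 = 102² → acute
3 of the 4 are acute.

3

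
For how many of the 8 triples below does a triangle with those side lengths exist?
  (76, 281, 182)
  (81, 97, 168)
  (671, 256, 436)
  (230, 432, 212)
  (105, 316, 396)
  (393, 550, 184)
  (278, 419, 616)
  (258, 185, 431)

7

(76,182,281): 76+182 ≤ 281 → not valid
(81,97,168): 81+97 > 168 → valid
(256,436,671): 256+436 > 671 → valid
(212,230,432): 212+230 > 432 → valid
(105,316,396): 105+316 > 396 → valid
(184,393,550): 184+393 > 550 → valid
(278,419,616): 278+419 > 616 → valid
(185,258,431): 185+258 > 431 → valid
7 of the 8 triples form a triangle.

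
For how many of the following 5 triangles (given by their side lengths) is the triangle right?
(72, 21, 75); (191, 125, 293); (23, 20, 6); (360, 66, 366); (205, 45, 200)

(72,21,75): 21²+72² = 5625 = 75² → right
(191,125,293): 125²+191² = 52106 < 85849 = 293² → obtuse
(23,20,6): 6²+20² = 436 < 529 = 23² → obtuse
(360,66,366): 66²+360² = 133956 = 366² → right
(205,45,200): 45²+200² = 42025 = 205² → right
3 of the 5 are right.

3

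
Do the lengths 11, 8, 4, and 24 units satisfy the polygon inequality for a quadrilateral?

For a quadrilateral, each side must be shorter than the sum of the others.
Here the longest side is 24, but the remaining 3 sides sum to only 23.

No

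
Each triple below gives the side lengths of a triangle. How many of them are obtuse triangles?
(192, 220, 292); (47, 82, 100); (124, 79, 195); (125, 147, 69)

(192,220,292): 192²+220² = 85264 = 292² → right
(47,82,100): 47²+82² = 8933 < 10000 = 100² → obtuse
(124,79,195): 79²+124² = 21617 < 38025 = 195² → obtuse
(125,147,69): 69²+125² = 20386 < 21609 = 147² → obtuse
3 of the 4 are obtuse.

3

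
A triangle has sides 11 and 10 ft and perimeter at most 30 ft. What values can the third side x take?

Triangle inequality alone gives 1 < x < 21.
The perimeter condition gives x ≤ 30 − 11 − 10 = 9.
Intersecting the two: 1 < x ≤ 9.

1 < x ≤ 9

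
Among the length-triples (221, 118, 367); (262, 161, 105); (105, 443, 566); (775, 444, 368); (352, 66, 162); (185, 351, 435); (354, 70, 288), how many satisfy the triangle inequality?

(118,221,367): 118+221 ≤ 367 → not valid
(105,161,262): 105+161 > 262 → valid
(105,443,566): 105+443 ≤ 566 → not valid
(368,444,775): 368+444 > 775 → valid
(66,162,352): 66+162 ≤ 352 → not valid
(185,351,435): 185+351 > 435 → valid
(70,288,354): 70+288 > 354 → valid
4 of the 7 triples form a triangle.

4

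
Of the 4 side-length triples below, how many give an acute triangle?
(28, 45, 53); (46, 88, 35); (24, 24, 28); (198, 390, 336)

(28,45,53): 28²+45² = 2809 = 53² → right
(46,88,35): 35+46 ≤ 88, not a triangle
(24,24,28): 24²+24² = 1152 > 784 = 28² → acute
(198,390,336): 198²+336² = 152100 = 390² → right
1 of the 4 is acute.

1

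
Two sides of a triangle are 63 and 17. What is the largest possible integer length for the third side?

79

The third side must be strictly less than 63 + 17 = 80.
The largest integer below 80 is 79.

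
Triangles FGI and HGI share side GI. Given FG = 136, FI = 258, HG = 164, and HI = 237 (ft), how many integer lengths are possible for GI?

From triangle FGI: 122 < GI < 394.
From triangle HGI: 73 < GI < 401.
Intersection: 122 < GI < 394, so integers 123 through 393: 271 values.

271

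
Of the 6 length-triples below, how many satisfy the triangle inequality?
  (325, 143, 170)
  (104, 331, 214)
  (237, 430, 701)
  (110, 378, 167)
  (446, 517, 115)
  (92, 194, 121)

2

(143,170,325): 143+170 ≤ 325 → not valid
(104,214,331): 104+214 ≤ 331 → not valid
(237,430,701): 237+430 ≤ 701 → not valid
(110,167,378): 110+167 ≤ 378 → not valid
(115,446,517): 115+446 > 517 → valid
(92,121,194): 92+121 > 194 → valid
2 of the 6 triples form a triangle.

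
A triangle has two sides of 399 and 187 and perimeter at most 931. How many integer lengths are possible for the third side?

Triangle inequality: 212 < x < 586. Perimeter ≤ 931 gives x ≤ 931 − 399 − 187 = 345.
So 212 < x ≤ 345; integers 213 through 345: 133 values.

133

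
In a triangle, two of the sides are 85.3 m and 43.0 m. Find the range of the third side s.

By the triangle inequality, s must be less than 85.3 + 43.0 = 128.3 and greater than |85.3 − 43.0| = 42.3.

42.3 < s < 128.3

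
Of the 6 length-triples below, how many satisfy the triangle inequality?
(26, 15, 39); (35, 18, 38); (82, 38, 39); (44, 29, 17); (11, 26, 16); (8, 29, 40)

4

(15,26,39): 15+26 > 39 → valid
(18,35,38): 18+35 > 38 → valid
(38,39,82): 38+39 ≤ 82 → not valid
(17,29,44): 17+29 > 44 → valid
(11,16,26): 11+16 > 26 → valid
(8,29,40): 8+29 ≤ 40 → not valid
4 of the 6 triples form a triangle.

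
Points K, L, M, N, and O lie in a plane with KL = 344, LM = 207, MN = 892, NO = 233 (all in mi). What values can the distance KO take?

The maximum is all hops collinear in one direction: 344 + 207 + 892 + 233 = 1676.
The longest hop is 892; the others sum to 784. Folding the others back against it leaves at least 892 − 784 = 108.

108 ≤ KO ≤ 1676 mi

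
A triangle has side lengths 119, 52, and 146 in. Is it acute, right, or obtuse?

Compare the square of the longest side to the sum of squares of the other two: 52² + 119² = 16865 < 21316 = 146².

obtuse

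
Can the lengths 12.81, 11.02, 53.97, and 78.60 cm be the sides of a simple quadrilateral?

No

For a quadrilateral, each side must be shorter than the sum of the others.
Here the longest side is 78.60, but the remaining 3 sides sum to only 77.80.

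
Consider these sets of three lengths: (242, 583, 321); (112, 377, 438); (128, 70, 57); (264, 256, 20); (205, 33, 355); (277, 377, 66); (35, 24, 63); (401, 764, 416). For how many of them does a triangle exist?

3

(242,321,583): 242+321 ≤ 583 → not valid
(112,377,438): 112+377 > 438 → valid
(57,70,128): 57+70 ≤ 128 → not valid
(20,256,264): 20+256 > 264 → valid
(33,205,355): 33+205 ≤ 355 → not valid
(66,277,377): 66+277 ≤ 377 → not valid
(24,35,63): 24+35 ≤ 63 → not valid
(401,416,764): 401+416 > 764 → valid
3 of the 8 triples form a triangle.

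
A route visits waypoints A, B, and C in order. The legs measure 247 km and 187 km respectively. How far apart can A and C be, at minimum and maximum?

By the triangle inequality, |247 − 187| ≤ AC ≤ 247 + 187.

60 ≤ AC ≤ 434 km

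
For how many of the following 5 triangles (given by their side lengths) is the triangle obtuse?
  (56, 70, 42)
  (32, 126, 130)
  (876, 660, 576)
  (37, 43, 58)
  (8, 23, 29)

2

(56,70,42): 42²+56² = 4900 = 70² → right
(32,126,130): 32²+126² = 16900 = 130² → right
(876,660,576): 576²+660² = 767376 = 876² → right
(37,43,58): 37²+43² = 3218 < 3364 = 58² → obtuse
(8,23,29): 8²+23² = 593 < 841 = 29² → obtuse
2 of the 5 are obtuse.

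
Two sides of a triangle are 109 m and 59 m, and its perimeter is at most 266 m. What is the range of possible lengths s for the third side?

50 < s ≤ 98

Triangle inequality alone gives 50 < s < 168.
The perimeter condition gives s ≤ 266 − 109 − 59 = 98.
Intersecting the two: 50 < s ≤ 98.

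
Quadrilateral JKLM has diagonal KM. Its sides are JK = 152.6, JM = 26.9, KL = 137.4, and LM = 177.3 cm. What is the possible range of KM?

From triangle JKM: |152.6 − 26.9| < KM < 152.6 + 26.9, i.e. 125.7 < KM < 179.5.
From triangle LKM: 39.9 < KM < 314.7.
Both must hold, so KM lies in the intersection.

125.7 < KM < 179.5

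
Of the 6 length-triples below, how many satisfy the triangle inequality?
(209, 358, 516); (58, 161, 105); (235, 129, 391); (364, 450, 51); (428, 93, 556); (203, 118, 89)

(209,358,516): 209+358 > 516 → valid
(58,105,161): 58+105 > 161 → valid
(129,235,391): 129+235 ≤ 391 → not valid
(51,364,450): 51+364 ≤ 450 → not valid
(93,428,556): 93+428 ≤ 556 → not valid
(89,118,203): 89+118 > 203 → valid
3 of the 6 triples form a triangle.

3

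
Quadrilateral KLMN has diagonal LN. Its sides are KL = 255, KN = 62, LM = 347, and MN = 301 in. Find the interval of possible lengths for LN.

193 < LN < 317

From triangle KLN: |255 − 62| < LN < 255 + 62, i.e. 193 < LN < 317.
From triangle MLN: 46 < LN < 648.
Both must hold, so LN lies in the intersection.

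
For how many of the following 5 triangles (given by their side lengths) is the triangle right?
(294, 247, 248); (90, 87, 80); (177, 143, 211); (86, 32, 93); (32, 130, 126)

1

(294,247,248): 247²+248² = 122513 > 86436 = 294² → acute
(90,87,80): 80²+87² = 13969 > 8100 = 90² → acute
(177,143,211): 143²+177² = 51778 > 44521 = 211² → acute
(86,32,93): 32²+86² = 8420 < 8649 = 93² → obtuse
(32,130,126): 32²+126² = 16900 = 130² → right
1 of the 5 is right.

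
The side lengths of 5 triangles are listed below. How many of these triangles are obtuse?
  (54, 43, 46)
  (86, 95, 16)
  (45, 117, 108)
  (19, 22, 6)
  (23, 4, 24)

3

(54,43,46): 43²+46² = 3965 > 2916 = 54² → acute
(86,95,16): 16²+86² = 7652 < 9025 = 95² → obtuse
(45,117,108): 45²+108² = 13689 = 117² → right
(19,22,6): 6²+19² = 397 < 484 = 22² → obtuse
(23,4,24): 4²+23² = 545 < 576 = 24² → obtuse
3 of the 5 are obtuse.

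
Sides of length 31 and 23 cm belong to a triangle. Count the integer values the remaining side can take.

The third side lies in the open interval (8, 54).
Integers from 9 to 53 inclusive: 53 − 9 + 1 = 45.

45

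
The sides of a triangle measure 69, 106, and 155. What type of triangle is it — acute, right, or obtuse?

Compare the square of the longest side to the sum of squares of the other two: 69² + 106² = 15997 < 24025 = 155².

obtuse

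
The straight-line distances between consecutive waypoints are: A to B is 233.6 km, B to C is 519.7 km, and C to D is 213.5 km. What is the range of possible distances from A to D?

72.6 ≤ AD ≤ 966.8 km

The maximum is all hops collinear in one direction: 233.6 + 519.7 + 213.5 = 966.8.
The longest hop is 519.7; the others sum to 447.1. Folding the others back against it leaves at least 519.7 − 447.1 = 72.6.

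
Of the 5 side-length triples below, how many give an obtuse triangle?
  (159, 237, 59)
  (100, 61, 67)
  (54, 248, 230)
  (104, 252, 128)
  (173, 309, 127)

2

(159,237,59): 59+159 ≤ 237, not a triangle
(100,61,67): 61²+67² = 8210 < 10000 = 100² → obtuse
(54,248,230): 54²+230² = 55816 < 61504 = 248² → obtuse
(104,252,128): 104+128 ≤ 252, not a triangle
(173,309,127): 127+173 ≤ 309, not a triangle
2 of the 5 are obtuse.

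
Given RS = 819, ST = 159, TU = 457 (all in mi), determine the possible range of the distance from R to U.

The maximum is all hops collinear in one direction: 819 + 159 + 457 = 1435.
The longest hop is 819; the others sum to 616. Folding the others back against it leaves at least 819 − 616 = 203.

203 ≤ RU ≤ 1435 mi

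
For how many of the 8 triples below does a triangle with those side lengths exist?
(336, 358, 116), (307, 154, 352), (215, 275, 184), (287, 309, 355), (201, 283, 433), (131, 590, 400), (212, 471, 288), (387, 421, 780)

7

(116,336,358): 116+336 > 358 → valid
(154,307,352): 154+307 > 352 → valid
(184,215,275): 184+215 > 275 → valid
(287,309,355): 287+309 > 355 → valid
(201,283,433): 201+283 > 433 → valid
(131,400,590): 131+400 ≤ 590 → not valid
(212,288,471): 212+288 > 471 → valid
(387,421,780): 387+421 > 780 → valid
7 of the 8 triples form a triangle.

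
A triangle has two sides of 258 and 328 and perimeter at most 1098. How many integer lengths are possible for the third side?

Triangle inequality: 70 < x < 586. Perimeter ≤ 1098 gives x ≤ 1098 − 258 − 328 = 512.
So 70 < x ≤ 512; integers 71 through 512: 442 values.

442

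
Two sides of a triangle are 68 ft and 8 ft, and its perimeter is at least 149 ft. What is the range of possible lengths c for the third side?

Triangle inequality alone gives 60 < c < 76.
The perimeter condition gives c ≥ 149 − 68 − 8 = 73.
Intersecting the two: 73 ≤ c < 76.

73 ≤ c < 76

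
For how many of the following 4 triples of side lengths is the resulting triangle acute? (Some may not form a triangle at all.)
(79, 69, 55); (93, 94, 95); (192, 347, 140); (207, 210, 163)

3

(79,69,55): 55²+69² = 7786 > 6241 = 79² → acute
(93,94,95): 93²+94² = 17485 > 9025 = 95² → acute
(192,347,140): 140+192 ≤ 347, not a triangle
(207,210,163): 163²+207² = 69418 > 44100 = 210² → acute
3 of the 4 are acute.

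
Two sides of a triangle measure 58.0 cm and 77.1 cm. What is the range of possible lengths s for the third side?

By the triangle inequality, s must be less than 58.0 + 77.1 = 135.1 and greater than |58.0 − 77.1| = 19.1.

19.1 < s < 135.1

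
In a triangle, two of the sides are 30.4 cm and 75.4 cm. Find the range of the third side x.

45.0 < x < 105.8

By the triangle inequality, x must be less than 30.4 + 75.4 = 105.8 and greater than |30.4 − 75.4| = 45.0.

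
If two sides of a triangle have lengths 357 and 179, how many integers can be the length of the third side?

357

The third side lies in the open interval (178, 536).
Integers from 179 to 535 inclusive: 535 − 179 + 1 = 357.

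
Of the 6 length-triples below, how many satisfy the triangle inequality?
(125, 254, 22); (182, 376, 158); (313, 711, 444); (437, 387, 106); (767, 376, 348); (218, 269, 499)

2

(22,125,254): 22+125 ≤ 254 → not valid
(158,182,376): 158+182 ≤ 376 → not valid
(313,444,711): 313+444 > 711 → valid
(106,387,437): 106+387 > 437 → valid
(348,376,767): 348+376 ≤ 767 → not valid
(218,269,499): 218+269 ≤ 499 → not valid
2 of the 6 triples form a triangle.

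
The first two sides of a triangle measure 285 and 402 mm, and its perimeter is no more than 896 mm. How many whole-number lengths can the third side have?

Triangle inequality: 117 < x < 687. Perimeter ≤ 896 gives x ≤ 896 − 285 − 402 = 209.
So 117 < x ≤ 209; integers 118 through 209: 92 values.

92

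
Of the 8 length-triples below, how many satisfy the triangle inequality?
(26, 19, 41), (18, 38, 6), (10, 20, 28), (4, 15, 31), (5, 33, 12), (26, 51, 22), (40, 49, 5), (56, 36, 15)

2

(19,26,41): 19+26 > 41 → valid
(6,18,38): 6+18 ≤ 38 → not valid
(10,20,28): 10+20 > 28 → valid
(4,15,31): 4+15 ≤ 31 → not valid
(5,12,33): 5+12 ≤ 33 → not valid
(22,26,51): 22+26 ≤ 51 → not valid
(5,40,49): 5+40 ≤ 49 → not valid
(15,36,56): 15+36 ≤ 56 → not valid
2 of the 8 triples form a triangle.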